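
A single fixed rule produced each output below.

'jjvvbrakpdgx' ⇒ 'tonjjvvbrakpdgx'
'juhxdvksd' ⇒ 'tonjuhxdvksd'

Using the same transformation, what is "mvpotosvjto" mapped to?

tonmvpotosvjto

The pattern: prepend "ton".
So "mvpotosvjto" becomes "tonmvpotosvjto".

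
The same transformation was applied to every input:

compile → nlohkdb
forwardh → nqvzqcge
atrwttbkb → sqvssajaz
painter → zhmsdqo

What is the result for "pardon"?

zqcnmo

What's happening: shift every letter 1 place backward in the alphabet (wrapping around), then move the first character to the end.
Starting from "pardon": after the first operation, "ozqcnm"; after the second, "zqcnmo".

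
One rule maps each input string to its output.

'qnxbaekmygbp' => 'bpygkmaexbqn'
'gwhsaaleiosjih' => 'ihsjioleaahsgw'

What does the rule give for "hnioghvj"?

Looking at the pairs, the operation is to swap each adjacent pair of characters (1↔2, 3↔4, ...), then reverse the string.
Working it through for "hnioghvj": intermediate "nhoihgjv", final "vjghiohn".

vjghiohn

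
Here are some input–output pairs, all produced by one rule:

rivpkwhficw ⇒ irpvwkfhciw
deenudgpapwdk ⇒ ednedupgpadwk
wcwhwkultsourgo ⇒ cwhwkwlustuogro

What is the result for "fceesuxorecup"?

The transformation: swap each adjacent pair of characters (1↔2, 3↔4, ...).
"fceesuxorecup" → "cfeeusoxerucp".

cfeeusoxerucp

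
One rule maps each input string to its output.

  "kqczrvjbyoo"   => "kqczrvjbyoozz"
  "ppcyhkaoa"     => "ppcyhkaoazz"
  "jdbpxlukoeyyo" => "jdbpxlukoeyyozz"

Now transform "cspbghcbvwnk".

The rule is to append "zz".
For "cspbghcbvwnk" the result is "cspbghcbvwnkzz".

cspbghcbvwnkzz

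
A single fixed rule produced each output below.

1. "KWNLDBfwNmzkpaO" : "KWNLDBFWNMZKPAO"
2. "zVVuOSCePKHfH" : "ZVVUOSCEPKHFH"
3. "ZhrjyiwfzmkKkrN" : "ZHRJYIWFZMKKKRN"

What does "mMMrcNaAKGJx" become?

What's happening: convert every letter to uppercase.
On "mMMrcNaAKGJx" that produces "MMMRCNAAKGJX".

MMMRCNAAKGJX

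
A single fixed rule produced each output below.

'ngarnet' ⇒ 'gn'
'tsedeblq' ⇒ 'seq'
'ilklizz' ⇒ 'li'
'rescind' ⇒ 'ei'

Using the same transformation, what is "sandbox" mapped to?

The pattern: keep one character in every 3, starting at position 2 (positions 2nd, 5th, 8th, ...).
On "sandbox" that produces "ab".

ab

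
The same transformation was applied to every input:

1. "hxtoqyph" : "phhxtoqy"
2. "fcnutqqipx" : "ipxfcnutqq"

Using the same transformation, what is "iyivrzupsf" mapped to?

The transformation: swap the front and back halves of the string, then move the first 2 characters to the end (rotate left by 2).
On "iyivrzupsf": the first step gives "zupsfiyivr", and the second then gives "psfiyivrzu".
(Check on "fcnutqqipx": → "qqipxfcnut" → "ipxfcnutqq" ✓)

psfiyivrzu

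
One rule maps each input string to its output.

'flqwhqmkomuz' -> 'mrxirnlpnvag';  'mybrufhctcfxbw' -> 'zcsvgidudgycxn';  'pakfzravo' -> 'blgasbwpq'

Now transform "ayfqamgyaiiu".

In each case the input is transformed by: move the first character to the end, then shift every letter 1 place forward in the alphabet (wrapping around).
So "ayfqamgyaiiu" becomes "zgrbnhzbjjvb".

zgrbnhzbjjvb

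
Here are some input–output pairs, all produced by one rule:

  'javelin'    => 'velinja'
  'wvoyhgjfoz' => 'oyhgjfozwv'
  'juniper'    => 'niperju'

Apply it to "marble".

Looking at the pairs, the operation is to move the first 2 characters to the end (rotate left by 2).
For "marble" the result is "rblema".

rblema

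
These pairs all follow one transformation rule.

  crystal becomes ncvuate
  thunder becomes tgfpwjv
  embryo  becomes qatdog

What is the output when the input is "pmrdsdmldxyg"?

The pattern: reverse the string, then shift every letter 2 places forward in the alphabet (wrapping around).
For "pmrdsdmldxyg", step one produces "gyxdlmdsdrmp"; step two turns that into "iazfnofuftor".
(Check on "crystal": → "latsyrc" → "ncvuate" ✓)

iazfnofuftor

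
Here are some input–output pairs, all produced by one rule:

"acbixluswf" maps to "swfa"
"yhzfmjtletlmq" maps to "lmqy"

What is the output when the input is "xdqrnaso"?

asox

In each case the input is transformed by: move the first character to the end, then keep only the last 4 characters.
"xdqrnaso" → "dqrnasox" → "asox".
(Check on "acbixluswf": → "cbixluswfa" → "swfa" ✓)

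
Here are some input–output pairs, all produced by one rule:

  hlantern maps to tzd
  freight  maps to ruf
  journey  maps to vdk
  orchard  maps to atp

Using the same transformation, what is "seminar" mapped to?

eud

The pattern: keep one character in every 3, starting at position 1 (positions 1st, 4th, 7th, ...), then shift every letter 12 places forward in the alphabet (wrapping around).
Applying both steps to "seminar": "sir", then "eud".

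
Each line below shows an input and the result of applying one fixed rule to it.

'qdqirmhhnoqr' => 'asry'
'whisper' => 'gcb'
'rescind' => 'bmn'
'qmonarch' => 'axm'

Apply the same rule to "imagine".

What's happening: keep one character in every 3, starting at position 1 (positions 1st, 4th, 7th, ...), then shift every letter 10 places forward in the alphabet (wrapping around).
Applying both steps to "imagine": "ige", then "sqo".

sqo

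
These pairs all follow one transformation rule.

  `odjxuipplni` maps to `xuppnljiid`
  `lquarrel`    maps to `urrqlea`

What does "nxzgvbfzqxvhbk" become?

Each output is the input with this applied: delete the first character, then sort the characters into reverse alphabetical order.
Working it through for "nxzgvbfzqxvhbk": intermediate "xzgvbfzqxvhbk", final "zzxxvvqkhgfbb".

zzxxvvqkhgfbb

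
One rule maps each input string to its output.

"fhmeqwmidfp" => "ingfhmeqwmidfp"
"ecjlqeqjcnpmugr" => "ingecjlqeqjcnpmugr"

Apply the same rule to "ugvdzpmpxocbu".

The transformation: prepend "ing".
Doing the same to "ugvdzpmpxocbu": "ingugvdzpmpxocbu".

ingugvdzpmpxocbu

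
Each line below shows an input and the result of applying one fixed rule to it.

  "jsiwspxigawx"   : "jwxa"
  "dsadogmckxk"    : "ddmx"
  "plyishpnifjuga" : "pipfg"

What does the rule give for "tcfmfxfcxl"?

The pattern: keep one character in every 3, starting at position 1 (positions 1st, 4th, 7th, ...).
Applying that to "tcfmfxfcxl" gives "tmfl".

tmfl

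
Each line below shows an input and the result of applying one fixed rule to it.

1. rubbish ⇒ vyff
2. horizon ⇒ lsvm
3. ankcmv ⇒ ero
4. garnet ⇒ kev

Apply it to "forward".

jsva

The transformation: shift every letter 4 places forward in the alphabet (wrapping around), then delete the last 3 characters.
Working it through for "forward": intermediate "jsvaevh", final "jsva".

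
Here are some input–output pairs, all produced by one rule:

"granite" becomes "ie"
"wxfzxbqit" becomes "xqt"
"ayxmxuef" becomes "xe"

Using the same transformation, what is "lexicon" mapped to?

cn

Rule — keep every other character starting from the first (positions 1st, 3rd, 5th, ...), then delete the first 2 characters.
For "lexicon", step one produces "lxcn"; step two turns that into "cn".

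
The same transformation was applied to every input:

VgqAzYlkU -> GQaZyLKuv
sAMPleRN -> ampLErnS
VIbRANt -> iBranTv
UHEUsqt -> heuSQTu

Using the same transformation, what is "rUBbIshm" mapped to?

What's happening: flip the case of every letter, then move the first character to the end.
Starting from "rUBbIshm": after the first operation, "RubBiSHM"; after the second, "ubBiSHMR".

ubBiSHMR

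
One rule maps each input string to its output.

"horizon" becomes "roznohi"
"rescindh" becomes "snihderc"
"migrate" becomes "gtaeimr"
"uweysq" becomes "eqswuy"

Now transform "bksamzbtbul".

What's happening: swap each adjacent pair of characters (1↔2, 3↔4, ...), then move the first 3 characters to the end (rotate left by 3).
So "bksamzbtbul" becomes "szmtbublkba".
(Check on "rescindh": → "ercsnihd" → "snihderc" ✓)

szmtbublkba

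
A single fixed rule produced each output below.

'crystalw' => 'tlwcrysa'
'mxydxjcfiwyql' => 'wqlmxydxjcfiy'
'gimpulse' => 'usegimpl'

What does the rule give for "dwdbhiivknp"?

The transformation: move the last 3 characters to the front (rotate right by 3), then swap the first and last characters.
On "dwdbhiivknp": the first step gives "knpdwdbhiiv", and the second then gives "vnpdwdbhiik".

vnpdwdbhiik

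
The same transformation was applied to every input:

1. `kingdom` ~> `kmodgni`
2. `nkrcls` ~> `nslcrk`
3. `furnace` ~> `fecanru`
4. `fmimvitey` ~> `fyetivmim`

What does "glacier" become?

The rule is to reverse the string, then move the last character to the front.
Starting from "glacier": after the first operation, "reicalg"; after the second, "greical".

greical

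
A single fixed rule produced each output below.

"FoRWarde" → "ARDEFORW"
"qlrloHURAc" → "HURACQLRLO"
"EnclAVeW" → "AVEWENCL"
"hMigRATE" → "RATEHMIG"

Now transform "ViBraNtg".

The rule is to swap the front and back halves of the string, then convert every letter to uppercase.
Applying both steps to "ViBraNtg": "aNtgViBr", then "ANTGVIBR".

ANTGVIBR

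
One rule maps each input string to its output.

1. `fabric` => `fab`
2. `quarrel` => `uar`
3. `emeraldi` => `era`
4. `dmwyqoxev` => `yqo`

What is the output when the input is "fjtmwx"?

fjt

Each output is the input with this applied: move the last 3 characters to the front (rotate right by 3), then keep only the last 3 characters.
For "fjtmwx", step one produces "mwxfjt"; step two turns that into "fjt".
(Check on "dmwyqoxev": → "xevdmwyqo" → "yqo" ✓)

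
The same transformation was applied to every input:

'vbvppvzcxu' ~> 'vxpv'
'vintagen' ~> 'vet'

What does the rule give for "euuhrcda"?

Looking at the pairs, the operation is to take characters alternately from the front and the back (1st, last, 2nd, 2nd-last, ...), then keep one character in every 3, starting at position 1 (positions 1st, 4th, 7th, ...).
On "euuhrcda": the first step gives "eauduchr", and the second then gives "edh".
(Check on "vintagen": → "vniengta" → "vet" ✓)

edh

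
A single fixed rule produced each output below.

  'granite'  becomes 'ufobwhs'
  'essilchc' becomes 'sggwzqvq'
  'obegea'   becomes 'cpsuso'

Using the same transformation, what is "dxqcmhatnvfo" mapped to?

The transformation: shift every letter 12 places backward in the alphabet (wrapping around).
For "dxqcmhatnvfo" the result is "rleqavohbjtc".

rleqavohbjtc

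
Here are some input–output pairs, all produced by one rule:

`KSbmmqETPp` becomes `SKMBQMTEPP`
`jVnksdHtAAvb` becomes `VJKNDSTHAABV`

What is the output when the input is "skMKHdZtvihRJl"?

KSKMDHTZIVRHLJ

The transformation: swap each adjacent pair of characters (1↔2, 3↔4, ...), then convert every letter to uppercase.
For "skMKHdZtvihRJl", step one produces "ksKMdHtZivRhlJ"; step two turns that into "KSKMDHTZIVRHLJ".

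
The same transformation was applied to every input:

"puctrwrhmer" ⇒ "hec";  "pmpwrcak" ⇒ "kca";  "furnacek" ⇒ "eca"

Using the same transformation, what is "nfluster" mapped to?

lfe

What's happening: sort the characters into reverse alphabetical order, then keep only the last 3 characters.
On "nfluster": the first step gives "utsrnlfe", and the second then gives "lfe".
(Check on "pmpwrcak": → "wrppmkca" → "kca" ✓)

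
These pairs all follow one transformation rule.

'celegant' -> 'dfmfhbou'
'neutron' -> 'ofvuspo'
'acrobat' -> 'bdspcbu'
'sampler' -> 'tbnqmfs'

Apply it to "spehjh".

tqfiki

The pattern: shift every letter 1 place forward in the alphabet (wrapping around).
For "spehjh" the result is "tqfiki".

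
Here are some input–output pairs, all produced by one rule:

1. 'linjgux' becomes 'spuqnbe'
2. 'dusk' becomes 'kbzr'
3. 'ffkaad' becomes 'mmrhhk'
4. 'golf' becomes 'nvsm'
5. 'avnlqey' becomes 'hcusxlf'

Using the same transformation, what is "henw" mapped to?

In each case the input is transformed by: shift every letter 7 places forward in the alphabet (wrapping around).
For "henw" the result is "olud".

olud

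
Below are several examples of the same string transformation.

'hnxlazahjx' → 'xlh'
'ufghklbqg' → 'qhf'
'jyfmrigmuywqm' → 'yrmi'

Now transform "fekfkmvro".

rkf

Rule — sort the characters into reverse alphabetical order, then keep one character in every 3, starting at position 2 (positions 2nd, 5th, 8th, ...).
"fekfkmvro" → "vromkkffe" → "rkf".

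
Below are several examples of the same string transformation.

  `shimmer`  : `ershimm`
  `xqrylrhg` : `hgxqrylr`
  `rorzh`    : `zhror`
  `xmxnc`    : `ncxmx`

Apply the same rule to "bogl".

What's happening: move the last 2 characters to the front (rotate right by 2).
Applying that to "bogl" gives "glbo".

glbo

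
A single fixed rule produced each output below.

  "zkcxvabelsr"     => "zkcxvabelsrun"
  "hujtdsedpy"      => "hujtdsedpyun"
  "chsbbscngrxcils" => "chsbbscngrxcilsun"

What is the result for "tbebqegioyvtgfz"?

Rule — append "un".
For "tbebqegioyvtgfz" the result is "tbebqegioyvtgfzun".

tbebqegioyvtgfzun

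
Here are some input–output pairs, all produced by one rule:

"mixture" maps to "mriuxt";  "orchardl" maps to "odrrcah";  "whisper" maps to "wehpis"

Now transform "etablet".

The transformation: delete the last character, then take characters alternately from the front and the back (1st, last, 2nd, 2nd-last, ...).
Working it through for "etablet": intermediate "etable", final "eetlab".

eetlab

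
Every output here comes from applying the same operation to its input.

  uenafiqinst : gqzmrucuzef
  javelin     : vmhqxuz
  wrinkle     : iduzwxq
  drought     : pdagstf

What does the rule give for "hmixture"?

tyujfgdq

The pattern: shift every letter 12 places forward in the alphabet (wrapping around).
Doing the same to "hmixture": "tyujfgdq".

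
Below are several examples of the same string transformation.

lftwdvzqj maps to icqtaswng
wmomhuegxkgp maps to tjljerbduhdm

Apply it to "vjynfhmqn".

The transformation: shift every letter 3 places backward in the alphabet (wrapping around).
Doing the same to "vjynfhmqn": "sgvkcejnk".

sgvkcejnk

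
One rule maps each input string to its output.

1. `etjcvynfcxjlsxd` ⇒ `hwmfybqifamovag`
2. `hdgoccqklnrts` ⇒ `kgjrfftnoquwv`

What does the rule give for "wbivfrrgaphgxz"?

zelyiuujdskjac

Rule — shift every letter 3 places forward in the alphabet (wrapping around).
For "wbivfrrgaphgxz" the result is "zelyiuujdskjac".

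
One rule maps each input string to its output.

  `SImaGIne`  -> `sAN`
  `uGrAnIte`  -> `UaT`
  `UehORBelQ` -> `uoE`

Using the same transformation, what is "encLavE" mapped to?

Ele

Rule — keep one character in every 3, starting at position 1 (positions 1st, 4th, 7th, ...), then flip the case of every letter.
Working it through for "encLavE": intermediate "eLE", final "Ele".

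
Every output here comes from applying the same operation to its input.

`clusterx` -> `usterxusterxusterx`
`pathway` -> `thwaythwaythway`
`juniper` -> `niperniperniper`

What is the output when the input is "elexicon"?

exiconexiconexicon

Rule — delete the first 2 characters, then write the whole string 3 times in a row.
Applying both steps to "elexicon": "exicon", then "exiconexiconexicon".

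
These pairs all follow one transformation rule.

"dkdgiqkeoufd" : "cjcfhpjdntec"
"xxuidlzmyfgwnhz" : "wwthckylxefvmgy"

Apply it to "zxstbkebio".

In each case the input is transformed by: shift every letter 1 place backward in the alphabet (wrapping around).
On "zxstbkebio" that produces "ywrsajdahn".

ywrsajdahn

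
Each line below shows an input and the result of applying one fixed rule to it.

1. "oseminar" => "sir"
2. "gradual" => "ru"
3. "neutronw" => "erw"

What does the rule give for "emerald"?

The rule is to keep one character in every 3, starting at position 2 (positions 2nd, 5th, 8th, ...).
So "emerald" becomes "ma".

ma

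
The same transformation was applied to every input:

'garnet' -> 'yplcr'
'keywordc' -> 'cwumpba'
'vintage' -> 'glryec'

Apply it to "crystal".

The rule is to delete the first character, then shift every letter 2 places backward in the alphabet (wrapping around).
"crystal" → "rystal" → "pwqryj".
(Check on "vintage": → "intage" → "glryec" ✓)

pwqryj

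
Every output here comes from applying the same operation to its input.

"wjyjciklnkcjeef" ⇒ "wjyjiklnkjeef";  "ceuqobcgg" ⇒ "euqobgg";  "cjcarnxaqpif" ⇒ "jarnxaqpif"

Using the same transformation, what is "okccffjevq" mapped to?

okffjevq

In each case the input is transformed by: remove every "c".
For "okccffjevq" the result is "okffjevq".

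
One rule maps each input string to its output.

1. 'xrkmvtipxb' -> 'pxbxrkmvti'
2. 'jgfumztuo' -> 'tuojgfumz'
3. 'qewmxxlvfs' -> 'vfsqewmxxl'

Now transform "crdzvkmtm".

Each output is the input with this applied: move the last 3 characters to the front (rotate right by 3).
For "crdzvkmtm" the result is "mtmcrdzvk".

mtmcrdzvk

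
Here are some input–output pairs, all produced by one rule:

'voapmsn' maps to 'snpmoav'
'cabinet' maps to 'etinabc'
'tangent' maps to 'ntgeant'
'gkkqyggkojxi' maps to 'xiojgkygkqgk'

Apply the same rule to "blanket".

etnklab

In each case the input is transformed by: reverse the string, then swap each adjacent pair of characters (1↔2, 3↔4, ...).
"blanket" → "teknalb" → "etnklab".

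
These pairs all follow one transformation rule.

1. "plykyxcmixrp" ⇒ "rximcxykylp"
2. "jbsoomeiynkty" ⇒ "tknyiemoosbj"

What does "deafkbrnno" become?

The transformation: reverse the string, then delete the first character.
Doing the same to "deafkbrnno": "nnrbkfaed".

nnrbkfaed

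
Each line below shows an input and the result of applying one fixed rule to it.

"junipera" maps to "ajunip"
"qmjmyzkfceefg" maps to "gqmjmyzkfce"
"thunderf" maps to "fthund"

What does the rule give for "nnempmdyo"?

onnempm

The transformation: move the last 3 characters to the front (rotate right by 3), then delete the first 2 characters.
For "nnempmdyo", step one produces "dyonnempm"; step two turns that into "onnempm".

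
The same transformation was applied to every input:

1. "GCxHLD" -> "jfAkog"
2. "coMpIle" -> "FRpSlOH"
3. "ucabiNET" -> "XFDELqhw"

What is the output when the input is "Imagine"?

lPDJLQH

Looking at the pairs, the operation is to shift every letter 3 places forward in the alphabet (wrapping around), then flip the case of every letter.
On "Imagine": the first step gives "Lpdjlqh", and the second then gives "lPDJLQH".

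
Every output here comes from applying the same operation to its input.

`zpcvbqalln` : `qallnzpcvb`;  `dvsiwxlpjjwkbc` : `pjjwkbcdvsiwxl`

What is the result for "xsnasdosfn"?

dosfnxsnas

Each output is the input with this applied: swap the front and back halves of the string.
Doing the same to "xsnasdosfn": "dosfnxsnas".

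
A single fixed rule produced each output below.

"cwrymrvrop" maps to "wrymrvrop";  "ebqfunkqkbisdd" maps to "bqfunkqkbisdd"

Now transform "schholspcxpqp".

Looking at the pairs, the operation is to delete the first character.
On "schholspcxpqp" that produces "chholspcxpqp".

chholspcxpqp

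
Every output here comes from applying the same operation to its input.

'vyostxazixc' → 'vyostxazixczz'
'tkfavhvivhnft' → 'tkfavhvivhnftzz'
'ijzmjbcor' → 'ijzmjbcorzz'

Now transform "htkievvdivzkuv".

htkievvdivzkuvzz

What's happening: append "zz".
On "htkievvdivzkuv" that produces "htkievvdivzkuvzz".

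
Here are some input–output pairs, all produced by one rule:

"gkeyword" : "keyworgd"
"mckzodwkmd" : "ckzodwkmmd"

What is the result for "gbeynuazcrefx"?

beynuazcrefgx

The rule is to swap the first and last characters, then move the first character to the end.
For "gbeynuazcrefx", step one produces "xbeynuazcrefg"; step two turns that into "beynuazcrefgx".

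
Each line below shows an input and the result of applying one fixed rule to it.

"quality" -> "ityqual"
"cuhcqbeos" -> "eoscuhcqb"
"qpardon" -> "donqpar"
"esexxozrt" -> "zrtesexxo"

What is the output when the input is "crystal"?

Each output is the input with this applied: move the last 3 characters to the front (rotate right by 3).
On "crystal" that produces "talcrys".

talcrys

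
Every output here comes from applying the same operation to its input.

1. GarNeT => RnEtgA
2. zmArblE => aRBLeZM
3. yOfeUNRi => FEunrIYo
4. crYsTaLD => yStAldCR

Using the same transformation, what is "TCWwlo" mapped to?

wWLOtc

What's happening: flip the case of every letter, then move the first 2 characters to the end (rotate left by 2).
On "TCWwlo": the first step gives "tcwWLO", and the second then gives "wWLOtc".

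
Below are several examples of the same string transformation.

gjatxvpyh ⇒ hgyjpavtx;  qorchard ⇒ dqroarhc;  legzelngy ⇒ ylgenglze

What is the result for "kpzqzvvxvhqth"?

hktpqzhqvzxvv

In each case the input is transformed by: take characters alternately from the front and the back (1st, last, 2nd, 2nd-last, ...), then swap each adjacent pair of characters (1↔2, 3↔4, ...).
Working it through for "kpzqzvvxvhqth": intermediate "khptzqqhzvvxv", final "hktpqzhqvzxvv".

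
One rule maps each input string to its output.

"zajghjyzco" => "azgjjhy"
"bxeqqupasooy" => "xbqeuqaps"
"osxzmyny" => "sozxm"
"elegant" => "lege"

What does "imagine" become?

miga

In each case the input is transformed by: delete the last 3 characters, then swap each adjacent pair of characters (1↔2, 3↔4, ...).
For "imagine", step one produces "imag"; step two turns that into "miga".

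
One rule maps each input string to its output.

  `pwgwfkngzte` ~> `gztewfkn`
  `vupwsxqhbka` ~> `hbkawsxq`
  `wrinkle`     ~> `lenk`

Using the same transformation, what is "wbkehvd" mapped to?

vdeh

Each output is the input with this applied: delete the first 3 characters, then swap the front and back halves of the string.
Starting from "wbkehvd": after the first operation, "ehvd"; after the second, "vdeh".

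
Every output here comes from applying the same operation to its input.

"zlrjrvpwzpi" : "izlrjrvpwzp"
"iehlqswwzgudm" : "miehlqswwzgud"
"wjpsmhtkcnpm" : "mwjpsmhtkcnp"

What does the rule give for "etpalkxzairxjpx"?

xetpalkxzairxjp

The pattern: move the last character to the front.
Applying that to "etpalkxzairxjpx" gives "xetpalkxzairxjp".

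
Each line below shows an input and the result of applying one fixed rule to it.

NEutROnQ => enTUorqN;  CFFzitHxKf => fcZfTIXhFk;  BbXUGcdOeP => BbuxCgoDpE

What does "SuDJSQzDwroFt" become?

UsjdqsdZRWfOT

The pattern: flip the case of every letter, then swap each adjacent pair of characters (1↔2, 3↔4, ...).
Applying both steps to "SuDJSQzDwroFt": "sUdjsqZdWROfT", then "UsjdqsdZRWfOT".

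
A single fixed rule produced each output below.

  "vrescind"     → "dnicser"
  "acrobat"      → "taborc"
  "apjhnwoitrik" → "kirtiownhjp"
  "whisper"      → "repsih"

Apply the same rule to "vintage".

In each case the input is transformed by: reverse the string, then delete the last character.
Starting from "vintage": after the first operation, "egatniv"; after the second, "egatni".

egatni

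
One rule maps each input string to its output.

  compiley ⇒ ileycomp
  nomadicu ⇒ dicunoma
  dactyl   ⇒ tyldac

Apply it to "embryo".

Rule — swap the front and back halves of the string.
"embryo" → "ryoemb".

ryoemb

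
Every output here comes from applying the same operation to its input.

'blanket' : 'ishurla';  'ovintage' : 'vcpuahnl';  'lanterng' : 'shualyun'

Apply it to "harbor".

ohyivy

The rule is to shift every letter 7 places forward in the alphabet (wrapping around).
On "harbor" that produces "ohyivy".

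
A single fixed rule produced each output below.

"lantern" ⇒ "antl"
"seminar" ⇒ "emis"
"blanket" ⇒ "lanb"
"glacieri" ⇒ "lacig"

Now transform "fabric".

abf

In each case the input is transformed by: delete the last 3 characters, then move the first character to the end.
Starting from "fabric": after the first operation, "fab"; after the second, "abf".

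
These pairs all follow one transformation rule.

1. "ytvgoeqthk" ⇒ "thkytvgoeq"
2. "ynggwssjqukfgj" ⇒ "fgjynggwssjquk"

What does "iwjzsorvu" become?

rvuiwjzso

Looking at the pairs, the operation is to move the last 3 characters to the front (rotate right by 3).
For "iwjzsorvu" the result is "rvuiwjzso".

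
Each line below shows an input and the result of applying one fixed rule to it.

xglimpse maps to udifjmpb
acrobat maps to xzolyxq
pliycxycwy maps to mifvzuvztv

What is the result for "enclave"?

The rule is to shift every letter 3 places backward in the alphabet (wrapping around).
"enclave" → "bkzixsb".

bkzixsb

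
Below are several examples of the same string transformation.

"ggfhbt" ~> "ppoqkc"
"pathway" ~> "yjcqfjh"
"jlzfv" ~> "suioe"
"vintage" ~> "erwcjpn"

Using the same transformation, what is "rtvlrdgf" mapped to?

Looking at the pairs, the operation is to shift every letter 9 places forward in the alphabet (wrapping around).
Doing the same to "rtvlrdgf": "aceuampo".

aceuampo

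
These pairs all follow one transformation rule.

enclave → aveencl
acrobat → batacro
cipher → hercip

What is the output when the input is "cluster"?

terclus

Rule — move the last 3 characters to the front (rotate right by 3).
Applying that to "cluster" gives "terclus".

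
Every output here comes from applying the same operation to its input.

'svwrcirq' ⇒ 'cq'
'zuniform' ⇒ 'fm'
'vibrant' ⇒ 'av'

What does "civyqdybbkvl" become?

qbvi

Rule — move the first 2 characters to the end (rotate left by 2), then keep one character in every 3, starting at position 3 (positions 3rd, 6th, 9th, ...).
"civyqdybbkvl" → "vyqdybbkvlci" → "qbvi".
(Check on "vibrant": → "brantvi" → "av" ✓)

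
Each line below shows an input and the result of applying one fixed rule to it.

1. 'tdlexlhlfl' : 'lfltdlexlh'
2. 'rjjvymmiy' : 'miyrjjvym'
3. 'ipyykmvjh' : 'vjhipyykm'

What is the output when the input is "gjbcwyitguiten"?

The rule is to move the last 3 characters to the front (rotate right by 3).
So "gjbcwyitguiten" becomes "tengjbcwyitgui".

tengjbcwyitgui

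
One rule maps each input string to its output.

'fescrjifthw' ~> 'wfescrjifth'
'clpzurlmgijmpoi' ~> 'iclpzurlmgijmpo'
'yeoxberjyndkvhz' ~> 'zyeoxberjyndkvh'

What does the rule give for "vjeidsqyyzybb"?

The rule is to move the last character to the front.
"vjeidsqyyzybb" → "bvjeidsqyyzyb".

bvjeidsqyyzyb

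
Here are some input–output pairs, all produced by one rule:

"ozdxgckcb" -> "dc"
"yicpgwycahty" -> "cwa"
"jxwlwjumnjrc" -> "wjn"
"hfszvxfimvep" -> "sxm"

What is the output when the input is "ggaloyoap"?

ay

What's happening: delete the last 2 characters, then keep one character in every 3, starting at position 3 (positions 3rd, 6th, 9th, ...).
On "ggaloyoap": the first step gives "ggaloyo", and the second then gives "ay".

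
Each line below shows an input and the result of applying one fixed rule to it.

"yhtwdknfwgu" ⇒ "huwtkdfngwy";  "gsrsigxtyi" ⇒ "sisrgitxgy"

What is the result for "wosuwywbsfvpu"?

Rule — swap the first and last characters, then swap each adjacent pair of characters (1↔2, 3↔4, ...).
Working it through for "wosuwywbsfvpu": intermediate "uosuwywbsfvpw", final "ouusywbwfspvw".
(Check on "gsrsigxtyi": → "isrsigxtyg" → "sisrgitxgy" ✓)

ouusywbwfspvw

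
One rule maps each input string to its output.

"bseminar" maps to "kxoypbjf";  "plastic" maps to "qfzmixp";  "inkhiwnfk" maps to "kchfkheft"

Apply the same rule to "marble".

In each case the input is transformed by: shift every letter 3 places backward in the alphabet (wrapping around), then move the last 3 characters to the front (rotate right by 3).
"marble" → "jxoyib" → "yibjxo".

yibjxo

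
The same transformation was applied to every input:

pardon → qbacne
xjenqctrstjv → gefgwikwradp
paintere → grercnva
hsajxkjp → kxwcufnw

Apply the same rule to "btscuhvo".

huibogfp

Looking at the pairs, the operation is to shift every letter 13 places forward in the alphabet (wrapping around) — i.e. ROT13, then swap the front and back halves of the string.
"btscuhvo" → "ogfphuib" → "huibogfp".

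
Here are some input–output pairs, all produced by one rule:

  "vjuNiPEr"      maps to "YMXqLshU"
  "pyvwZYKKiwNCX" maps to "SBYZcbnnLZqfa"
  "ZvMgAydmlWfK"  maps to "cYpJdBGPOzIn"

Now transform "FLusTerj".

What's happening: shift every letter 3 places forward in the alphabet (wrapping around), then flip the case of every letter.
Working it through for "FLusTerj": intermediate "IOxvWhum", final "ioXVwHUM".

ioXVwHUM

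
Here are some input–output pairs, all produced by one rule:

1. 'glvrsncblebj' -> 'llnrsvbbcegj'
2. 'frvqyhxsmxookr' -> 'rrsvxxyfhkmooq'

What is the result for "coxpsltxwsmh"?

The rule is to sort the characters into alphabetical order, then swap the front and back halves of the string.
Applying both steps to "coxpsltxwsmh": "chlmopsstwxx", then "sstwxxchlmop".

sstwxxchlmop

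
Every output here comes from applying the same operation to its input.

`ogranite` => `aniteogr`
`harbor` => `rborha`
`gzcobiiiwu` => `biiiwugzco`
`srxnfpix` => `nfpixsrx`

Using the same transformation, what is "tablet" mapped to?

The rule is to move the last character to the front, then swap the front and back halves of the string.
Applying that to "tablet" gives "bletta".

bletta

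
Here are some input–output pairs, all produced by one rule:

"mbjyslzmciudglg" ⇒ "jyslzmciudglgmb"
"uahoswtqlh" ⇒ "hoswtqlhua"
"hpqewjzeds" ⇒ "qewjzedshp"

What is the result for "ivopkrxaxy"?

opkrxaxyiv

Looking at the pairs, the operation is to move the first 2 characters to the end (rotate left by 2).
Applying that to "ivopkrxaxy" gives "opkrxaxyiv".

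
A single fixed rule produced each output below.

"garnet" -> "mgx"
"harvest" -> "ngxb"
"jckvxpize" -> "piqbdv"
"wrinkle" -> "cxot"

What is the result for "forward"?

The rule is to shift every letter 6 places forward in the alphabet (wrapping around), then delete the last 3 characters.
For "forward", step one produces "luxcgxj"; step two turns that into "luxc".

luxc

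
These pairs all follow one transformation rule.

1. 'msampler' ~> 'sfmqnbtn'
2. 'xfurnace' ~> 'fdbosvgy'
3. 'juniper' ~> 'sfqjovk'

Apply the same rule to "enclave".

fwbmdof

The transformation: reverse the string, then shift every letter 1 place forward in the alphabet (wrapping around).
So "enclave" becomes "fwbmdof".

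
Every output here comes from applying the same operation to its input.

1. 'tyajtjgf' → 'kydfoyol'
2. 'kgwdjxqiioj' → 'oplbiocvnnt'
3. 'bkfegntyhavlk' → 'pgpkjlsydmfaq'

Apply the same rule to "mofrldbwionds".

In each case the input is transformed by: move the last character to the front, then shift every letter 5 places forward in the alphabet (wrapping around).
For "mofrldbwionds", step one produces "smofrldbwiond"; step two turns that into "xrtkwqigbntsi".
(Check on "bkfegntyhavlk": → "kbkfegntyhavl" → "pgpkjlsydmfaq" ✓)

xrtkwqigbntsi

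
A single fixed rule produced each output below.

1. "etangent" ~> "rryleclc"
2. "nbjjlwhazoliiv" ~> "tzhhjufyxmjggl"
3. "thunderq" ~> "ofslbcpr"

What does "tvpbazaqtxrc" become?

The pattern: swap the first and last characters, then shift every letter 2 places backward in the alphabet (wrapping around).
Working it through for "tvpbazaqtxrc": intermediate "cvpbazaqtxrt", final "atnzyxyorvpr".

atnzyxyorvpr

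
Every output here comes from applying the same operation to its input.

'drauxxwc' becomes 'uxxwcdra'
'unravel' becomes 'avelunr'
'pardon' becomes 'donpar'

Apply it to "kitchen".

chenkit

The transformation: move the first 3 characters to the end (rotate left by 3).
Doing the same to "kitchen": "chenkit".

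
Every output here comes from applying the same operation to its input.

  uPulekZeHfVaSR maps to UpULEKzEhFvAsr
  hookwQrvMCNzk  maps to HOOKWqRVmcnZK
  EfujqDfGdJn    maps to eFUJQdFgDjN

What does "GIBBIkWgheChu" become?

Each output is the input with this applied: flip the case of every letter.
On "GIBBIkWgheChu" that produces "gibbiKwGHEcHU".

gibbiKwGHEcHU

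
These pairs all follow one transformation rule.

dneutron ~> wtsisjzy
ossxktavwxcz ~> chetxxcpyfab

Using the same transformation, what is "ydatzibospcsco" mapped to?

xhtdifyengtxuh

The pattern: shift every letter 5 places forward in the alphabet (wrapping around), then move the last 3 characters to the front (rotate right by 3).
So "ydatzibospcsco" becomes "xhtdifyengtxuh".
(Check on "ossxktavwxcz": → "txxcpyfabche" → "chetxxcpyfab" ✓)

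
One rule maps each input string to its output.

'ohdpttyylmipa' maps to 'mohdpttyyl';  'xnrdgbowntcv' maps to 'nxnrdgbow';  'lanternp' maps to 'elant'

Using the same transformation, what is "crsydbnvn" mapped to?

bcrsyd

Rule — delete the last 3 characters, then move the last character to the front.
Working it through for "crsydbnvn": intermediate "crsydb", final "bcrsyd".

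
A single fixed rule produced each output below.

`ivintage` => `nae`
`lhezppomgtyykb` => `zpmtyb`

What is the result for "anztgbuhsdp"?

tbhd

The rule is to keep every other character starting from the second (positions 2nd, 4th, 6th, ...), then delete the first character.
"anztgbuhsdp" → "tbhd".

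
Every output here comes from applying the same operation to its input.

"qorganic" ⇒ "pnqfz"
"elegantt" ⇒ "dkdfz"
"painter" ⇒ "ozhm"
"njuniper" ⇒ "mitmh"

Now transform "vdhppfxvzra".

ucgooewu

What's happening: shift every letter 1 place backward in the alphabet (wrapping around), then delete the last 3 characters.
Applying both steps to "vdhppfxvzra": "ucgooewuyqz", then "ucgooewu".
(Check on "qorganic": → "pnqfzmhb" → "pnqfz" ✓)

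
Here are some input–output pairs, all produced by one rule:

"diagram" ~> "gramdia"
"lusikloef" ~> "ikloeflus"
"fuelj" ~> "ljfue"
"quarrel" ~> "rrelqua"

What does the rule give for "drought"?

Rule — move the first 3 characters to the end (rotate left by 3).
On "drought" that produces "ughtdro".

ughtdro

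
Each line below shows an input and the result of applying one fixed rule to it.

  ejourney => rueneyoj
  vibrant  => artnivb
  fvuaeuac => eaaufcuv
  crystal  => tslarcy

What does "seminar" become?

Looking at the pairs, the operation is to move the first 3 characters to the end (rotate left by 3), then swap each adjacent pair of characters (1↔2, 3↔4, ...).
For "seminar", step one produces "inarsem"; step two turns that into "niraesm".

niraesm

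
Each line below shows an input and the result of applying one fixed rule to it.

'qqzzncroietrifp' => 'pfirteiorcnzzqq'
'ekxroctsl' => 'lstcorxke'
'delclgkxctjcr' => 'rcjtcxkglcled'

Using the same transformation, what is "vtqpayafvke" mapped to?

The rule is to reverse the string.
So "vtqpayafvke" becomes "ekvfayapqtv".

ekvfayapqtv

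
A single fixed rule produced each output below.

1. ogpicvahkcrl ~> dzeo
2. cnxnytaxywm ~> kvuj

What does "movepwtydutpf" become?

lmvq

The transformation: shift every letter 3 places backward in the alphabet (wrapping around), then keep one character in every 3, starting at position 2 (positions 2nd, 5th, 8th, ...).
So "movepwtydutpf" becomes "lmvq".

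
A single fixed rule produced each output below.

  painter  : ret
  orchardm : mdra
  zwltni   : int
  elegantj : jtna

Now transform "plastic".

What's happening: take characters alternately from the front and the back (1st, last, 2nd, 2nd-last, ...), then keep every other character starting from the second (positions 2nd, 4th, 6th, ...).
Working it through for "plastic": intermediate "pcliats", final "cit".

cit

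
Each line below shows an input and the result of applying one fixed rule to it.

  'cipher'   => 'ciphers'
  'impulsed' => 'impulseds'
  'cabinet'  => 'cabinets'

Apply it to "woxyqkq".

The pattern: append "s".
Applying that to "woxyqkq" gives "woxyqkqs".

woxyqkqs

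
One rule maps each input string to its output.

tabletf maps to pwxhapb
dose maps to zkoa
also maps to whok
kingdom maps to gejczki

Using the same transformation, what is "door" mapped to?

The transformation: shift every letter 4 places backward in the alphabet (wrapping around).
"door" → "zkkn".

zkkn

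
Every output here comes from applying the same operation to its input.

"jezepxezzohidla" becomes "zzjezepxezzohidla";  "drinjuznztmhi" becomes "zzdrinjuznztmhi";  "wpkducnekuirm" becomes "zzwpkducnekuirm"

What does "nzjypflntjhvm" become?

zznzjypflntjhvm

The pattern: prepend "zz".
"nzjypflntjhvm" → "zznzjypflntjhvm".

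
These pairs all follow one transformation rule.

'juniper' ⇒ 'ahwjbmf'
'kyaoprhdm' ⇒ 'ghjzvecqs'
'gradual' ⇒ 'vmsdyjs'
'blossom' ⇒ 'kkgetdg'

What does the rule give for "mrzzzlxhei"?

rrdpzwaejr

The transformation: move the first 3 characters to the end (rotate left by 3), then shift every letter 8 places backward in the alphabet (wrapping around).
Working it through for "mrzzzlxhei": intermediate "zzlxheimrz", final "rrdpzwaejr".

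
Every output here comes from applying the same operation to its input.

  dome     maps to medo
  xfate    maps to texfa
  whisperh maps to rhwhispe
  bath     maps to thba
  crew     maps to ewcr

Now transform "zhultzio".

The rule is to move the last 2 characters to the front (rotate right by 2).
So "zhultzio" becomes "iozhultz".

iozhultz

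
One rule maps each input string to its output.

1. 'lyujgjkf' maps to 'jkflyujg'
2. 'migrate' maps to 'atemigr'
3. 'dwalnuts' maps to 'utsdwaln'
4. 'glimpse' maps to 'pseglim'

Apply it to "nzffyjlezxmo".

What's happening: move the last 3 characters to the front (rotate right by 3).
"nzffyjlezxmo" → "xmonzffyjlez".

xmonzffyjlez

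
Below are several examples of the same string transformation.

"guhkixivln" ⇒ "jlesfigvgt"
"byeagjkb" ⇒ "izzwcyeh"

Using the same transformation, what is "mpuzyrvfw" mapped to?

duknsxwpt

The transformation: shift every letter 2 places backward in the alphabet (wrapping around), then move the last 2 characters to the front (rotate right by 2).
Starting from "mpuzyrvfw": after the first operation, "knsxwptdu"; after the second, "duknsxwpt".
(Check on "guhkixivln": → "esfigvgtjl" → "jlesfigvgt" ✓)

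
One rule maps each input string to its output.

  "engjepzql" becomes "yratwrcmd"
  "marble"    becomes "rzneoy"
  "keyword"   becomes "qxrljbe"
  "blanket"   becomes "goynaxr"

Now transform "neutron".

aarhgeb

The transformation: move the last character to the front, then shift every letter 13 places forward in the alphabet (wrapping around) — i.e. ROT13.
Working it through for "neutron": intermediate "nneutro", final "aarhgeb".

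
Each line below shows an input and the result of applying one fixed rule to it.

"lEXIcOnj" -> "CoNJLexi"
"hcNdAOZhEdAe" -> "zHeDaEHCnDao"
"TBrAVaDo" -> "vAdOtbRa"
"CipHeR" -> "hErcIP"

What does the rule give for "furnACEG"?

acegFURN

The rule is to swap the front and back halves of the string, then flip the case of every letter.
On "furnACEG": the first step gives "ACEGfurn", and the second then gives "acegFURN".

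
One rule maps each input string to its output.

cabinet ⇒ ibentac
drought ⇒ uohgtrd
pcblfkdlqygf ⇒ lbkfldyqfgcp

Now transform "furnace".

Each output is the input with this applied: swap each adjacent pair of characters (1↔2, 3↔4, ...), then move the first 2 characters to the end (rotate left by 2).
Applying both steps to "furnace": "ufnrcae", then "nrcaeuf".

nrcaeuf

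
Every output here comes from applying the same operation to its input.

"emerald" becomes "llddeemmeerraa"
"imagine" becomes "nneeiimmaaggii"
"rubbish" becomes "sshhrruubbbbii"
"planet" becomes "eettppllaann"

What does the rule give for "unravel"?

eelluunnrraavv

Looking at the pairs, the operation is to move the last 2 characters to the front (rotate right by 2), then double every character.
For "unravel", step one produces "elunrav"; step two turns that into "eelluunnrraavv".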